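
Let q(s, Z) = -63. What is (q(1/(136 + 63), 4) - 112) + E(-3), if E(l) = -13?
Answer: -188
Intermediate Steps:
(q(1/(136 + 63), 4) - 112) + E(-3) = (-63 - 112) - 13 = -175 - 13 = -188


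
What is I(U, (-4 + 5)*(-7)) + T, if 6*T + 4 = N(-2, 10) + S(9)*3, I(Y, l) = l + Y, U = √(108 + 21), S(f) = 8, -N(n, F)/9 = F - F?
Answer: -11/3 + √129 ≈ 7.6911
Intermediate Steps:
N(n, F) = 0 (N(n, F) = -9*(F - F) = -9*0 = 0)
U = √129 ≈ 11.358
I(Y, l) = Y + l
T = 10/3 (T = -⅔ + (0 + 8*3)/6 = -⅔ + (0 + 24)/6 = -⅔ + (⅙)*24 = -⅔ + 4 = 10/3 ≈ 3.3333)
I(U, (-4 + 5)*(-7)) + T = (√129 + (-4 + 5)*(-7)) + 10/3 = (√129 + 1*(-7)) + 10/3 = (√129 - 7) + 10/3 = (-7 + √129) + 10/3 = -11/3 + √129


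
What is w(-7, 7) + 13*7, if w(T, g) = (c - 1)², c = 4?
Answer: 100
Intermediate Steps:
w(T, g) = 9 (w(T, g) = (4 - 1)² = 3² = 9)
w(-7, 7) + 13*7 = 9 + 13*7 = 9 + 91 = 100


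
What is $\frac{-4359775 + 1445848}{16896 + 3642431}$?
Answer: $- \frac{2913927}{3659327} \approx -0.7963$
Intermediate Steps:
$\frac{-4359775 + 1445848}{16896 + 3642431} = - \frac{2913927}{3659327}$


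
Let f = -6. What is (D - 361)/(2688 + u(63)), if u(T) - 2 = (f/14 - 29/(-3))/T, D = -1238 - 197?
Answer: -594027/889766 ≈ -0.66762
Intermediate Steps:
D = -1435
u(T) = 2 + 194/(21*T) (u(T) = 2 + (-6/14 - 29/(-3))/T = 2 + (-6*1/14 - 29*(-⅓))/T = 2 + (-3/7 + 29/3)/T = 2 + 194/(21*T))
(D - 361)/(2688 + u(63)) = (-1435 - 361)/(2688 + (2 + (194/21)/63)) = -1796/(2688 + (2 + (194/21)*(1/63))) = -1796/(2688 + (2 + 194/1323)) = -1796/(2688 + 2840/1323) = -1796/3559064/1323 = -1796*1323/3559064 = -594027/889766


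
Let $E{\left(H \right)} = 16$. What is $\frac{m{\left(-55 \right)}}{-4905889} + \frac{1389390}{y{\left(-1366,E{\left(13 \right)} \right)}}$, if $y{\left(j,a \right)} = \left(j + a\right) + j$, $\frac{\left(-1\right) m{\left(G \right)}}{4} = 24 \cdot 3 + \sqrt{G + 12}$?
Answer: $- \frac{3408096167751}{6662197262} + \frac{4 i \sqrt{43}}{4905889} \approx -511.56 + 5.3466 \cdot 10^{-6} i$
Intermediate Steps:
$m{\left(G \right)} = -288 - 4 \sqrt{12 + G}$ ($m{\left(G \right)} = - 4 \left(24 \cdot 3 + \sqrt{G + 12}\right) = - 4 \left(72 + \sqrt{12 + G}\right) = -288 - 4 \sqrt{12 + G}$)
$y{\left(j,a \right)} = a + 2 j$ ($y{\left(j,a \right)} = \left(a + j\right) + j = a + 2 j$)
$\frac{m{\left(-55 \right)}}{-4905889} + \frac{1389390}{y{\left(-1366,E{\left(13 \right)} \right)}} = \frac{-288 - 4 \sqrt{12 - 55}}{-4905889} + \frac{1389390}{16 + 2 \left(-1366\right)} = \left(-288 - 4 \sqrt{-43}\right) \left(- \frac{1}{4905889}\right) + \frac{1389390}{16 - 2732} = \left(-288 - 4 i \sqrt{43}\right) \left(- \frac{1}{4905889}\right) + \frac{1389390}{-2716} = \left(-288 - 4 i \sqrt{43}\right) \left(- \frac{1}{4905889}\right) + 1389390 \left(- \frac{1}{2716}\right) = \left(\frac{288}{4905889} + \frac{4 i \sqrt{43}}{4905889}\right) - \frac{694695}{1358} = - \frac{3408096167751}{6662197262} + \frac{4 i \sqrt{43}}{4905889}$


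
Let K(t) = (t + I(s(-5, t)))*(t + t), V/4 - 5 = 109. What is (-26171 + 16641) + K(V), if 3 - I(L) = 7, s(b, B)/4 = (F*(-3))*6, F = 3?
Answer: 402694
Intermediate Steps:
V = 456 (V = 20 + 4*109 = 20 + 436 = 456)
s(b, B) = -216 (s(b, B) = 4*((3*(-3))*6) = 4*(-9*6) = 4*(-54) = -216)
I(L) = -4 (I(L) = 3 - 1*7 = 3 - 7 = -4)
K(t) = 2*t*(-4 + t) (K(t) = (t - 4)*(t + t) = (-4 + t)*(2*t) = 2*t*(-4 + t))
(-26171 + 16641) + K(V) = (-26171 + 16641) + 2*456*(-4 + 456) = -9530 + 2*456*452 = -9530 + 412224 = 402694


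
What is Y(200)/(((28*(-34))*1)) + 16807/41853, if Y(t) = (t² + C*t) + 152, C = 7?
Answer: -4395601/101643 ≈ -43.245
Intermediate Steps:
Y(t) = 152 + t² + 7*t (Y(t) = (t² + 7*t) + 152 = 152 + t² + 7*t)
Y(200)/(((28*(-34))*1)) + 16807/41853 = (152 + 200² + 7*200)/(((28*(-34))*1)) + 16807/41853 = (152 + 40000 + 1400)/((-952*1)) + 16807*(1/41853) = 41552/(-952) + 2401/5979 = 41552*(-1/952) + 2401/5979 = -742/17 + 2401/5979 = -4395601/101643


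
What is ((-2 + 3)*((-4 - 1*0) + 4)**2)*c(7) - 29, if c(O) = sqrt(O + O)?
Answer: -29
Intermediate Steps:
c(O) = sqrt(2)*sqrt(O) (c(O) = sqrt(2*O) = sqrt(2)*sqrt(O))
((-2 + 3)*((-4 - 1*0) + 4)**2)*c(7) - 29 = ((-2 + 3)*((-4 - 1*0) + 4)**2)*(sqrt(2)*sqrt(7)) - 29 = (1*((-4 + 0) + 4)**2)*sqrt(14) - 29 = (1*(-4 + 4)**2)*sqrt(14) - 29 = (1*0**2)*sqrt(14) - 29 = (1*0)*sqrt(14) - 29 = 0*sqrt(14) - 29 = 0 - 29 = -29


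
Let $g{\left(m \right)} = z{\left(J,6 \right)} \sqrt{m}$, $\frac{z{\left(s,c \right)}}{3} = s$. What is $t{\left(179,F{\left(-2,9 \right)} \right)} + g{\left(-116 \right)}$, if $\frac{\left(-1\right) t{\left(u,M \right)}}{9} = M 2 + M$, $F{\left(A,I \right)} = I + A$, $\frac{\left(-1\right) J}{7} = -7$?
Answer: $-189 + 294 i \sqrt{29} \approx -189.0 + 1583.2 i$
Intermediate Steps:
$J = 49$ ($J = \left(-7\right) \left(-7\right) = 49$)
$z{\left(s,c \right)} = 3 s$
$F{\left(A,I \right)} = A + I$
$t{\left(u,M \right)} = - 27 M$ ($t{\left(u,M \right)} = - 9 \left(M 2 + M\right) = - 9 \left(2 M + M\right) = - 9 \cdot 3 M = - 27 M$)
$g{\left(m \right)} = 147 \sqrt{m}$ ($g{\left(m \right)} = 3 \cdot 49 \sqrt{m} = 147 \sqrt{m}$)
$t{\left(179,F{\left(-2,9 \right)} \right)} + g{\left(-116 \right)} = - 27 \left(-2 + 9\right) + 147 \sqrt{-116} = \left(-27\right) 7 + 147 \cdot 2 i \sqrt{29} = -189 + 294 i \sqrt{29}$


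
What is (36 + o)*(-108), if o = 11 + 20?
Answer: -7236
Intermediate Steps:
o = 31
(36 + o)*(-108) = (36 + 31)*(-108) = 67*(-108) = -7236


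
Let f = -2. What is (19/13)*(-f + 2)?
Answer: 76/13 ≈ 5.8462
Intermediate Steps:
(19/13)*(-f + 2) = (19/13)*(-1*(-2) + 2) = ((1/13)*19)*(2 + 2) = (19/13)*4 = 76/13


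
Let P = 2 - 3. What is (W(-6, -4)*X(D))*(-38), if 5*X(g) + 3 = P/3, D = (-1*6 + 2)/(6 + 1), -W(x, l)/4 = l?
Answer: 1216/3 ≈ 405.33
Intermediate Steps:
W(x, l) = -4*l
P = -1
D = -4/7 (D = (-6 + 2)/7 = -4*⅐ = -4/7 ≈ -0.57143)
X(g) = -⅔ (X(g) = -⅗ + (-1/3)/5 = -⅗ + (-1*⅓)/5 = -⅗ + (⅕)*(-⅓) = -⅗ - 1/15 = -⅔)
(W(-6, -4)*X(D))*(-38) = (-4*(-4)*(-⅔))*(-38) = (16*(-⅔))*(-38) = -32/3*(-38) = 1216/3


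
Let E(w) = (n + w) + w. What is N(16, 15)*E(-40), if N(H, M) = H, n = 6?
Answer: -1184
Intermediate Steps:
E(w) = 6 + 2*w (E(w) = (6 + w) + w = 6 + 2*w)
N(16, 15)*E(-40) = 16*(6 + 2*(-40)) = 16*(6 - 80) = 16*(-74) = -1184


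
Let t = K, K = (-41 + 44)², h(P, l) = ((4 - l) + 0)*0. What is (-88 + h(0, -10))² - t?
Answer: 7735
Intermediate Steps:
h(P, l) = 0 (h(P, l) = (4 - l)*0 = 0)
K = 9 (K = 3² = 9)
t = 9
(-88 + h(0, -10))² - t = (-88 + 0)² - 1*9 = (-88)² - 9 = 7744 - 9 = 7735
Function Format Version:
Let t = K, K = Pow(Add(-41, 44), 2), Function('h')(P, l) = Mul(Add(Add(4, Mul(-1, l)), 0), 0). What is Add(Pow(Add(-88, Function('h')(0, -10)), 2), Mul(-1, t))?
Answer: 7735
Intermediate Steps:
Function('h')(P, l) = 0 (Function('h')(P, l) = Mul(Add(4, Mul(-1, l)), 0) = 0)
K = 9 (K = Pow(3, 2) = 9)
t = 9
Add(Pow(Add(-88, Function('h')(0, -10)), 2), Mul(-1, t)) = Add(Pow(Add(-88, 0), 2), Mul(-1, 9)) = Add(Pow(-88, 2), -9) = Add(7744, -9) = 7735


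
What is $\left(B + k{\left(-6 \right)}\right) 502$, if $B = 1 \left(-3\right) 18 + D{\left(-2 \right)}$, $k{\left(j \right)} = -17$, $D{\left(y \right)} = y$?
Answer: $-36646$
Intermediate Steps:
$B = -56$ ($B = 1 \left(-3\right) 18 - 2 = \left(-3\right) 18 - 2 = -54 - 2 = -56$)
$\left(B + k{\left(-6 \right)}\right) 502 = \left(-56 - 17\right) 502 = \left(-73\right) 502 = -36646$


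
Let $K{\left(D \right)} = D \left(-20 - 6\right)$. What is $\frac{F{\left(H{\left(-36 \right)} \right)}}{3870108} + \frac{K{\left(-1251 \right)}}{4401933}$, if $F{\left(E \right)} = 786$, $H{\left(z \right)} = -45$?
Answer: $\frac{7185502897}{946442006598} \approx 0.0075921$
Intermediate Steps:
$K{\left(D \right)} = - 26 D$ ($K{\left(D \right)} = D \left(-26\right) = - 26 D$)
$\frac{F{\left(H{\left(-36 \right)} \right)}}{3870108} + \frac{K{\left(-1251 \right)}}{4401933} = \frac{786}{3870108} + \frac{\left(-26\right) \left(-1251\right)}{4401933} = 786 \cdot \frac{1}{3870108} + 32526 \cdot \frac{1}{4401933} = \frac{131}{645018} + \frac{10842}{1467311} = \frac{7185502897}{946442006598}$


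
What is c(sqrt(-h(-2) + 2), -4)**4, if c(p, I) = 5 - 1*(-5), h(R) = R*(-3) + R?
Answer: 10000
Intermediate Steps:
h(R) = -2*R (h(R) = -3*R + R = -2*R)
c(p, I) = 10 (c(p, I) = 5 + 5 = 10)
c(sqrt(-h(-2) + 2), -4)**4 = 10**4 = 10000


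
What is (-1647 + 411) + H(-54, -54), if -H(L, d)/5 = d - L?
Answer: -1236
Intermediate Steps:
H(L, d) = -5*d + 5*L (H(L, d) = -5*(d - L) = -5*d + 5*L)
(-1647 + 411) + H(-54, -54) = (-1647 + 411) + (-5*(-54) + 5*(-54)) = -1236 + (270 - 270) = -1236 + 0 = -1236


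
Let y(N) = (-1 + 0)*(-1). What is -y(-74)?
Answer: -1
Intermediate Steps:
y(N) = 1 (y(N) = -1*(-1) = 1)
-y(-74) = -1*1 = -1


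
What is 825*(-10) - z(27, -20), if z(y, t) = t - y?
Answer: -8203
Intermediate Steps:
825*(-10) - z(27, -20) = 825*(-10) - (-20 - 1*27) = -8250 - (-20 - 27) = -8250 - 1*(-47) = -8250 + 47 = -8203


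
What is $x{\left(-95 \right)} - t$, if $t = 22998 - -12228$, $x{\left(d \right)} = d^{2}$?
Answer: $-26201$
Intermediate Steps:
$t = 35226$ ($t = 22998 + 12228 = 35226$)
$x{\left(-95 \right)} - t = \left(-95\right)^{2} - 35226 = 9025 - 35226 = -26201$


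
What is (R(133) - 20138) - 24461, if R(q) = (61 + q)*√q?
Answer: -44599 + 194*√133 ≈ -42362.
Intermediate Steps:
R(q) = √q*(61 + q)
(R(133) - 20138) - 24461 = (√133*(61 + 133) - 20138) - 24461 = (√133*194 - 20138) - 24461 = (194*√133 - 20138) - 24461 = (-20138 + 194*√133) - 24461 = -44599 + 194*√133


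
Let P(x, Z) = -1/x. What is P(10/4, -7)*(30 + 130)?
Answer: -64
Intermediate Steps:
P(10/4, -7)*(30 + 130) = (-1/(10/4))*(30 + 130) = -1/(10*(1/4))*160 = -1/5/2*160 = -1*2/5*160 = -2/5*160 = -64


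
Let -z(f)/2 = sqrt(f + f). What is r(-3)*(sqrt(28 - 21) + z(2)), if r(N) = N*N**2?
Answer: 108 - 27*sqrt(7) ≈ 36.565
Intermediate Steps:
r(N) = N**3
z(f) = -2*sqrt(2)*sqrt(f) (z(f) = -2*sqrt(f + f) = -2*sqrt(2)*sqrt(f))
r(-3)*(sqrt(28 - 21) + z(2)) = (-3)**3*(sqrt(28 - 21) - 2*sqrt(2)*sqrt(2)) = -27*(sqrt(7) - 4) = -27*(-4 + sqrt(7)) = 108 - 27*sqrt(7)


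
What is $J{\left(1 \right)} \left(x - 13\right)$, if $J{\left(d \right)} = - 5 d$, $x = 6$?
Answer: $35$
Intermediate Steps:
$J{\left(1 \right)} \left(x - 13\right) = \left(-5\right) 1 \left(6 - 13\right) = \left(-5\right) \left(-7\right) = 35$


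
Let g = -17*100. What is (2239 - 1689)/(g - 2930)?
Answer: -55/463 ≈ -0.11879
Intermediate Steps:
g = -1700
(2239 - 1689)/(g - 2930) = (2239 - 1689)/(-1700 - 2930) = 550/(-4630) = 550*(-1/4630) = -55/463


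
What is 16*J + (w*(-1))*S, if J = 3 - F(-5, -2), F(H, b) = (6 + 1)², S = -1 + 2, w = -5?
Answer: -731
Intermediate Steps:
S = 1
F(H, b) = 49 (F(H, b) = 7² = 49)
J = -46 (J = 3 - 1*49 = 3 - 49 = -46)
16*J + (w*(-1))*S = 16*(-46) - 5*(-1)*1 = -736 + 5*1 = -736 + 5 = -731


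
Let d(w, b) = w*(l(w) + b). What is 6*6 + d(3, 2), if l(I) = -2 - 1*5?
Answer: 21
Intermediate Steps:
l(I) = -7 (l(I) = -2 - 5 = -7)
d(w, b) = w*(-7 + b)
6*6 + d(3, 2) = 6*6 + 3*(-7 + 2) = 36 + 3*(-5) = 36 - 15 = 21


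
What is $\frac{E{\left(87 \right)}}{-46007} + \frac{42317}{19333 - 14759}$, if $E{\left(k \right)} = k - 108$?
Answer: $\frac{1946974273}{210436018} \approx 9.2521$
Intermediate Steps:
$E{\left(k \right)} = -108 + k$
$\frac{E{\left(87 \right)}}{-46007} + \frac{42317}{19333 - 14759} = \frac{-108 + 87}{-46007} + \frac{42317}{19333 - 14759} = \left(-21\right) \left(- \frac{1}{46007}\right) + \frac{42317}{4574} = \frac{21}{46007} + 42317 \cdot \frac{1}{4574} = \frac{21}{46007} + \frac{42317}{4574} = \frac{1946974273}{210436018}$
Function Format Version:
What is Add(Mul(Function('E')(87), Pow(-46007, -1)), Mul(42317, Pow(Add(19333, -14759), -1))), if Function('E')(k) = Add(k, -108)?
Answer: Rational(1946974273, 210436018) ≈ 9.2521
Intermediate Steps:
Function('E')(k) = Add(-108, k)
Add(Mul(Function('E')(87), Pow(-46007, -1)), Mul(42317, Pow(Add(19333, -14759), -1))) = Add(Mul(Add(-108, 87), Pow(-46007, -1)), Mul(42317, Pow(Add(19333, -14759), -1))) = Add(Mul(-21, Rational(-1, 46007)), Mul(42317, Pow(4574, -1))) = Add(Rational(21, 46007), Mul(42317, Rational(1, 4574))) = Add(Rational(21, 46007), Rational(42317, 4574)) = Rational(1946974273, 210436018)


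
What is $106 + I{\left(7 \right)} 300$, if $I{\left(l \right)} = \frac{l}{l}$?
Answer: $406$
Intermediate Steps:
$I{\left(l \right)} = 1$
$106 + I{\left(7 \right)} 300 = 106 + 1 \cdot 300 = 106 + 300 = 406$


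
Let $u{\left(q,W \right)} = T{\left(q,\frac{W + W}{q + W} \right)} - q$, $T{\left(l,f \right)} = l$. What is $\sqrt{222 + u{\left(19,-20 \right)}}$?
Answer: $\sqrt{222} \approx 14.9$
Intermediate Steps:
$u{\left(q,W \right)} = 0$ ($u{\left(q,W \right)} = q - q = 0$)
$\sqrt{222 + u{\left(19,-20 \right)}} = \sqrt{222 + 0} = \sqrt{222}$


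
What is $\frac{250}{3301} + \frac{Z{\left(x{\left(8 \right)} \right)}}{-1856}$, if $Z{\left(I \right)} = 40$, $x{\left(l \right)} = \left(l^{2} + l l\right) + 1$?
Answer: $\frac{41495}{765832} \approx 0.054183$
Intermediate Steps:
$x{\left(l \right)} = 1 + 2 l^{2}$ ($x{\left(l \right)} = \left(l^{2} + l^{2}\right) + 1 = 2 l^{2} + 1 = 1 + 2 l^{2}$)
$\frac{250}{3301} + \frac{Z{\left(x{\left(8 \right)} \right)}}{-1856} = \frac{250}{3301} + \frac{40}{-1856} = 250 \cdot \frac{1}{3301} + 40 \left(- \frac{1}{1856}\right) = \frac{250}{3301} - \frac{5}{232} = \frac{41495}{765832}$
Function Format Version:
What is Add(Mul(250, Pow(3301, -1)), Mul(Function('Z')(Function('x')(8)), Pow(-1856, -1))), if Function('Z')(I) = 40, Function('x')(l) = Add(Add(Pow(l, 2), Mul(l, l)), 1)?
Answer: Rational(41495, 765832) ≈ 0.054183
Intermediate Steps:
Function('x')(l) = Add(1, Mul(2, Pow(l, 2))) (Function('x')(l) = Add(Add(Pow(l, 2), Pow(l, 2)), 1) = Add(Mul(2, Pow(l, 2)), 1) = Add(1, Mul(2, Pow(l, 2))))
Add(Mul(250, Pow(3301, -1)), Mul(Function('Z')(Function('x')(8)), Pow(-1856, -1))) = Add(Mul(250, Pow(3301, -1)), Mul(40, Pow(-1856, -1))) = Add(Mul(250, Rational(1, 3301)), Mul(40, Rational(-1, 1856))) = Add(Rational(250, 3301), Rational(-5, 232)) = Rational(41495, 765832)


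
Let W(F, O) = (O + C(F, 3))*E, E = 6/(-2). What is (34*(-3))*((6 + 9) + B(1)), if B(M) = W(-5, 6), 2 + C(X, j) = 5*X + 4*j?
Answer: -4284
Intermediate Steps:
C(X, j) = -2 + 4*j + 5*X (C(X, j) = -2 + (5*X + 4*j) = -2 + (4*j + 5*X) = -2 + 4*j + 5*X)
E = -3 (E = 6*(-1/2) = -3)
W(F, O) = -30 - 15*F - 3*O (W(F, O) = (O + (-2 + 4*3 + 5*F))*(-3) = (O + (-2 + 12 + 5*F))*(-3) = (O + (10 + 5*F))*(-3) = (10 + O + 5*F)*(-3) = -30 - 15*F - 3*O)
B(M) = 27 (B(M) = -30 - 15*(-5) - 3*6 = -30 + 75 - 18 = 27)
(34*(-3))*((6 + 9) + B(1)) = (34*(-3))*((6 + 9) + 27) = -102*(15 + 27) = -102*42 = -4284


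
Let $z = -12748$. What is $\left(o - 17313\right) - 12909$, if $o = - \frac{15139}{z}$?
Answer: $- \frac{385254917}{12748} \approx -30221.0$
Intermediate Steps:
$o = \frac{15139}{12748}$ ($o = - \frac{15139}{-12748} = \left(-15139\right) \left(- \frac{1}{12748}\right) = \frac{15139}{12748} \approx 1.1876$)
$\left(o - 17313\right) - 12909 = \left(\frac{15139}{12748} - 17313\right) - 12909 = - \frac{220690985}{12748} - 12909 = - \frac{385254917}{12748}$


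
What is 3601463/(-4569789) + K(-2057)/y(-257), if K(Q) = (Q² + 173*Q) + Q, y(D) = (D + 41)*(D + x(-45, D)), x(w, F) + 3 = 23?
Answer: 5838646434421/77978879496 ≈ 74.875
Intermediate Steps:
x(w, F) = 20 (x(w, F) = -3 + 23 = 20)
y(D) = (20 + D)*(41 + D) (y(D) = (D + 41)*(D + 20) = (41 + D)*(20 + D) = (20 + D)*(41 + D))
K(Q) = Q² + 174*Q
3601463/(-4569789) + K(-2057)/y(-257) = 3601463/(-4569789) + (-2057*(174 - 2057))/(820 + (-257)² + 61*(-257)) = 3601463*(-1/4569789) + (-2057*(-1883))/(820 + 66049 - 15677) = -3601463/4569789 + 3873331/51192 = 5838646434421/77978879496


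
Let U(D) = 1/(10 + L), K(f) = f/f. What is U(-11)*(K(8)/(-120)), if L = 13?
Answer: -1/2760 ≈ -0.00036232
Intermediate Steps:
K(f) = 1
U(D) = 1/23 (U(D) = 1/(10 + 13) = 1/23)
U(-11)*(K(8)/(-120)) = (1/(-120))/23 = (1*(-1/120))/23 = (1/23)*(-1/120) = -1/2760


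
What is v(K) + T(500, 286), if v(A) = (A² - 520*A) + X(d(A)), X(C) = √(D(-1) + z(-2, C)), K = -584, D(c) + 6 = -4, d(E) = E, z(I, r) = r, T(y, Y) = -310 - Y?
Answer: 644140 + 3*I*√66 ≈ 6.4414e+5 + 24.372*I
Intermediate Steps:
D(c) = -10 (D(c) = -6 - 4 = -10)
X(C) = √(-10 + C)
v(A) = A² + √(-10 + A) - 520*A (v(A) = (A² - 520*A) + √(-10 + A) = A² + √(-10 + A) - 520*A)
v(K) + T(500, 286) = ((-584)² + √(-10 - 584) - 520*(-584)) + (-310 - 1*286) = (341056 + √(-594) + 303680) + (-310 - 286) = (341056 + 3*I*√66 + 303680) - 596 = (644736 + 3*I*√66) - 596 = 644140 + 3*I*√66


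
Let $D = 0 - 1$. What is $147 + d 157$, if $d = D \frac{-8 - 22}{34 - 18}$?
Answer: $\frac{3531}{8} \approx 441.38$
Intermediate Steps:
$D = -1$ ($D = 0 - 1 = -1$)
$d = \frac{15}{8}$ ($d = - \frac{-8 - 22}{34 - 18} = - \frac{-30}{16} = \left(-1\right) \left(- \frac{15}{8}\right) = \frac{15}{8} \approx 1.875$)
$147 + d 157 = 147 + \frac{15}{8} \cdot 157 = 147 + \frac{2355}{8} = \frac{3531}{8}$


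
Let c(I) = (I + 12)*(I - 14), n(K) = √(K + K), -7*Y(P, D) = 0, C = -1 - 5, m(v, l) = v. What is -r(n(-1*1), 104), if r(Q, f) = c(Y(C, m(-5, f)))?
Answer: 168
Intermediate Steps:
C = -6
Y(P, D) = 0 (Y(P, D) = -⅐*0 = 0)
n(K) = √2*√K (n(K) = √(2*K) = √2*√K)
c(I) = (-14 + I)*(12 + I) (c(I) = (12 + I)*(-14 + I) = (-14 + I)*(12 + I))
r(Q, f) = -168 (r(Q, f) = -168 + 0² - 2*0 = -168 + 0 + 0 = -168)
-r(n(-1*1), 104) = -1*(-168) = 168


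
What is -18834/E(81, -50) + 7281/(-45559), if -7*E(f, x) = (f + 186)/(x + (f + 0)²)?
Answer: 13035905636945/4054751 ≈ 3.2150e+6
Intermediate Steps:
E(f, x) = -(186 + f)/(7*(x + f²)) (E(f, x) = -(f + 186)/(7*(x + (f + 0)²)) = -(186 + f)/(7*(x + f²)))
-18834/E(81, -50) + 7281/(-45559) = -18834*7*(-50 + 81²)/(-186 - 1*81) + 7281/(-45559) = -18834*7*(-50 + 6561)/(-186 - 81) + 7281*(-1/45559) = -18834/((⅐)*(-267)/6511) - 7281/45559 = -18834/((⅐)*(1/6511)*(-267)) - 7281/45559 = -18834/(-267/45577) - 7281/45559 = -18834*(-45577/267) - 7281/45559 = 286132406/89 - 7281/45559 = 13035905636945/4054751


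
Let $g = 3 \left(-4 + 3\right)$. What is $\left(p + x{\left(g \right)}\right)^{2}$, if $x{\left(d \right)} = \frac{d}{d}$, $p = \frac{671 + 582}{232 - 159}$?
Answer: $\frac{1758276}{5329} \approx 329.94$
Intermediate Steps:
$p = \frac{1253}{73} \approx 17.164$
$g = -3$ ($g = 3 \left(-1\right) = -3$)
$x{\left(d \right)} = 1$
$\left(p + x{\left(g \right)}\right)^{2} = \left(\frac{1253}{73} + 1\right)^{2} = \left(\frac{1326}{73}\right)^{2} = \frac{1758276}{5329}$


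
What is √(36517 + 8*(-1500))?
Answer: √24517 ≈ 156.58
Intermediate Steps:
√(36517 + 8*(-1500)) = √(36517 - 12000) = √24517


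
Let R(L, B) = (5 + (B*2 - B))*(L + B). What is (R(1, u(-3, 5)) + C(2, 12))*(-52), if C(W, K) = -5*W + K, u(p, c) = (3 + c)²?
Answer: -233324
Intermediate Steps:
C(W, K) = K - 5*W
R(L, B) = (5 + B)*(B + L) (R(L, B) = (5 + (2*B - B))*(B + L) = (5 + B)*(B + L))
(R(1, u(-3, 5)) + C(2, 12))*(-52) = ((((3 + 5)²)² + 5*(3 + 5)² + 5*1 + (3 + 5)²*1) + (12 - 5*2))*(-52) = (((8²)² + 5*8² + 5 + 8²*1) + (12 - 10))*(-52) = ((64² + 5*64 + 5 + 64*1) + 2)*(-52) = ((4096 + 320 + 5 + 64) + 2)*(-52) = (4485 + 2)*(-52) = 4487*(-52) = -233324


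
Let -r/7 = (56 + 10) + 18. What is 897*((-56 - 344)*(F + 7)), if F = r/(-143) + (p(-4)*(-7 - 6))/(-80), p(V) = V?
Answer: -41290980/11 ≈ -3.7537e+6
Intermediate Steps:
r = -588 (r = -7*((56 + 10) + 18) = -7*(66 + 18) = -7*84 = -588)
F = 9901/2860 (F = -588/(-143) - 4*(-7 - 6)/(-80) = -588*(-1/143) - 4*(-13)*(-1/80) = 588/143 + 52*(-1/80) = 588/143 - 13/20 = 9901/2860 ≈ 3.4619)
897*((-56 - 344)*(F + 7)) = 897*((-56 - 344)*(9901/2860 + 7)) = 897*(-400*29921/2860) = 897*(-598420/143) = -41290980/11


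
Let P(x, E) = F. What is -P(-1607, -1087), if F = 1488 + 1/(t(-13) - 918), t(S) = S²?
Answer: -1114511/749 ≈ -1488.0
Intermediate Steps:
F = 1114511/749 (F = 1488 + 1/((-13)² - 918) = 1488 + 1/(169 - 918) = 1488 + 1/(-749) = 1488 - 1/749 = 1114511/749 ≈ 1488.0)
P(x, E) = 1114511/749
-P(-1607, -1087) = -1*1114511/749 = -1114511/749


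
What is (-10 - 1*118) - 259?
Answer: -387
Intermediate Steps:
(-10 - 1*118) - 259 = (-10 - 118) - 259 = -128 - 259 = -387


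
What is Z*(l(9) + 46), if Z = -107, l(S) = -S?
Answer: -3959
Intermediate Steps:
Z*(l(9) + 46) = -107*(-1*9 + 46) = -107*(-9 + 46) = -107*37 = -3959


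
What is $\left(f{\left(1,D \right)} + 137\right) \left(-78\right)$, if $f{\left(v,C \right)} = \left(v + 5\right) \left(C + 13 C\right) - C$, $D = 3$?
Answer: $-30108$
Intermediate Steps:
$f{\left(v,C \right)} = - C + 14 C \left(5 + v\right)$ ($f{\left(v,C \right)} = \left(5 + v\right) 14 C - C = 14 C \left(5 + v\right) - C = - C + 14 C \left(5 + v\right)$)
$\left(f{\left(1,D \right)} + 137\right) \left(-78\right) = \left(3 \left(69 + 14 \cdot 1\right) + 137\right) \left(-78\right) = \left(3 \left(69 + 14\right) + 137\right) \left(-78\right) = \left(3 \cdot 83 + 137\right) \left(-78\right) = \left(249 + 137\right) \left(-78\right) = 386 \left(-78\right) = -30108$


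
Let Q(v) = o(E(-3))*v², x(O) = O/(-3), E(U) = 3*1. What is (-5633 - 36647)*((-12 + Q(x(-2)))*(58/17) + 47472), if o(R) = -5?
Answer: -306774885760/153 ≈ -2.0051e+9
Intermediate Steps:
E(U) = 3
x(O) = -O/3 (x(O) = O*(-⅓) = -O/3)
Q(v) = -5*v²
(-5633 - 36647)*((-12 + Q(x(-2)))*(58/17) + 47472) = (-5633 - 36647)*((-12 - 5*(-⅓*(-2))²)*(58/17) + 47472) = -42280*((-12 - 5*(⅔)²)*(58*(1/17)) + 47472) = -42280*((-12 - 5*4/9)*(58/17) + 47472) = -42280*((-12 - 20/9)*(58/17) + 47472) = -42280*(-128/9*58/17 + 47472) = -42280*(-7424/153 + 47472) = -42280*7255792/153 = -306774885760/153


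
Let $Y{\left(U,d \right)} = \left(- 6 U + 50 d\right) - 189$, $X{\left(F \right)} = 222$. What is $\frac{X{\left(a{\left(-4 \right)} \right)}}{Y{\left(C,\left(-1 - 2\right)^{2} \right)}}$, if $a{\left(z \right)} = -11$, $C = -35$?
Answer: $\frac{74}{157} \approx 0.47134$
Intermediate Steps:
$Y{\left(U,d \right)} = -189 - 6 U + 50 d$
$\frac{X{\left(a{\left(-4 \right)} \right)}}{Y{\left(C,\left(-1 - 2\right)^{2} \right)}} = \frac{222}{-189 - -210 + 50 \left(-1 - 2\right)^{2}} = \frac{222}{-189 + 210 + 50 \left(-3\right)^{2}} = \frac{222}{-189 + 210 + 50 \cdot 9} = \frac{222}{-189 + 210 + 450} = \frac{222}{471} = 222 \cdot \frac{1}{471} = \frac{74}{157}$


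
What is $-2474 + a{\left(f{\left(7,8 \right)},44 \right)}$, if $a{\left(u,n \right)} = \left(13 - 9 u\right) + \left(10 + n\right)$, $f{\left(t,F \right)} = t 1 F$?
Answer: $-2911$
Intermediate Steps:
$f{\left(t,F \right)} = F t$ ($f{\left(t,F \right)} = t F = F t$)
$a{\left(u,n \right)} = 23 + n - 9 u$
$-2474 + a{\left(f{\left(7,8 \right)},44 \right)} = -2474 + \left(23 + 44 - 9 \cdot 8 \cdot 7\right) = -2474 + \left(23 + 44 - 504\right) = -2474 - 437 = -2911$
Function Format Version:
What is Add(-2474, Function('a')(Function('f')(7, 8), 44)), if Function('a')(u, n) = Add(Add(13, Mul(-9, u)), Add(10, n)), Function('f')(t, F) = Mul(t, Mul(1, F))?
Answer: -2911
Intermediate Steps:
Function('f')(t, F) = Mul(F, t) (Function('f')(t, F) = Mul(t, F) = Mul(F, t))
Function('a')(u, n) = Add(23, n, Mul(-9, u))
Add(-2474, Function('a')(Function('f')(7, 8), 44)) = Add(-2474, Add(23, 44, Mul(-9, Mul(8, 7)))) = Add(-2474, Add(23, 44, Mul(-9, 56))) = Add(-2474, Add(23, 44, -504)) = Add(-2474, -437) = -2911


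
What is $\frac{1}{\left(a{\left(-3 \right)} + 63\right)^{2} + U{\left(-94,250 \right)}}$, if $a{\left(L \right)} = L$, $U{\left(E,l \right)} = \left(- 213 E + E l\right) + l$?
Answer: $\frac{1}{372} \approx 0.0026882$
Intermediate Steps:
$U{\left(E,l \right)} = l - 213 E + E l$
$\frac{1}{\left(a{\left(-3 \right)} + 63\right)^{2} + U{\left(-94,250 \right)}} = \frac{1}{\left(-3 + 63\right)^{2} - 3228} = \frac{1}{60^{2} + \left(250 + 20022 - 23500\right)} = \frac{1}{3600 - 3228} = \frac{1}{372}$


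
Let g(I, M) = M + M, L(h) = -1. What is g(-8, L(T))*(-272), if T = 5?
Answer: 544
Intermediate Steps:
g(I, M) = 2*M
g(-8, L(T))*(-272) = (2*(-1))*(-272) = -2*(-272) = 544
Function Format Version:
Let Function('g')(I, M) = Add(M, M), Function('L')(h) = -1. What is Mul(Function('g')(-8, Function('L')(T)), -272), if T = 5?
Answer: 544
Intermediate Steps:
Function('g')(I, M) = Mul(2, M)
Mul(Function('g')(-8, Function('L')(T)), -272) = Mul(Mul(2, -1), -272) = Mul(-2, -272) = 544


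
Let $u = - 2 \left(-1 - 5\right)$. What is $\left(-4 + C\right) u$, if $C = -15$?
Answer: $-228$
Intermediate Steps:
$u = 12$ ($u = \left(-2\right) \left(-6\right) = 12$)
$\left(-4 + C\right) u = \left(-4 - 15\right) 12 = \left(-19\right) 12 = -228$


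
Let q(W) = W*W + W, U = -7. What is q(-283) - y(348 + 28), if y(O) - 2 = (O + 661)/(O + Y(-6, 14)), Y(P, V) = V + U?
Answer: 30563895/383 ≈ 79801.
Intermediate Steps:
Y(P, V) = -7 + V (Y(P, V) = V - 7 = -7 + V)
y(O) = 2 + (661 + O)/(7 + O) (y(O) = 2 + (O + 661)/(O + (-7 + 14)) = 2 + (661 + O)/(O + 7) = 2 + (661 + O)/(7 + O))
q(W) = W + W² (q(W) = W² + W = W + W²)
q(-283) - y(348 + 28) = -283*(1 - 283) - 3*(225 + (348 + 28))/(7 + (348 + 28)) = -283*(-282) - 3*(225 + 376)/(7 + 376) = 79806 - 3*601/383 = 79806 - 1*1803/383 = 79806 - 1803/383 = 30563895/383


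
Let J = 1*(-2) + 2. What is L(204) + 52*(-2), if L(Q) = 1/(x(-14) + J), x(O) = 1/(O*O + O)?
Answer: 78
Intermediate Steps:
x(O) = 1/(O + O²) (x(O) = 1/(O² + O) = 1/(O + O²))
J = 0 (J = -2 + 2 = 0)
L(Q) = 182 (L(Q) = 1/(1/((-14)*(1 - 14)) + 0) = 1/(-1/14/(-13) + 0) = 1/(-1/14*(-1/13) + 0) = 1/(1/182 + 0) = 1/(1/182) = 182)
L(204) + 52*(-2) = 182 + 52*(-2) = 182 - 104 = 78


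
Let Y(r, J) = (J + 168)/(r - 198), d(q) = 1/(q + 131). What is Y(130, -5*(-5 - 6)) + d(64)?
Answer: -43417/13260 ≈ -3.2743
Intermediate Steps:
d(q) = 1/(131 + q)
Y(r, J) = (168 + J)/(-198 + r)
Y(130, -5*(-5 - 6)) + d(64) = (168 - 5*(-5 - 6))/(-198 + 130) + 1/(131 + 64) = (168 - 5*(-11))/(-68) + 1/195 = -(168 + 55)/68 + 1/195 = -1/68*223 + 1/195 = -223/68 + 1/195 = -43417/13260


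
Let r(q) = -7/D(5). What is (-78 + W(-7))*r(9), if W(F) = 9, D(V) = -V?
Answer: -483/5 ≈ -96.600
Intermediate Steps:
r(q) = 7/5 (r(q) = -7/((-1*5)) = -7/(-5) = -7*(-⅕) = 7/5)
(-78 + W(-7))*r(9) = (-78 + 9)*(7/5) = -69*7/5 = -483/5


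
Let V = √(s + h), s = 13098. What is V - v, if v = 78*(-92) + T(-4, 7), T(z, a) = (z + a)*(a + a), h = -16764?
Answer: 7134 + I*√3666 ≈ 7134.0 + 60.547*I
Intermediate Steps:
T(z, a) = 2*a*(a + z) (T(z, a) = (a + z)*(2*a) = 2*a*(a + z))
V = I*√3666 (V = √(13098 - 16764) = √(-3666) = I*√3666 ≈ 60.547*I)
v = -7134 (v = 78*(-92) + 2*7*(7 - 4) = -7176 + 2*7*3 = -7176 + 42 = -7134)
V - v = I*√3666 - 1*(-7134) = I*√3666 + 7134 = 7134 + I*√3666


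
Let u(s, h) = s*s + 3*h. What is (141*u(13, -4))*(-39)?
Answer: -863343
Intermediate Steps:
u(s, h) = s**2 + 3*h
(141*u(13, -4))*(-39) = (141*(13**2 + 3*(-4)))*(-39) = (141*(169 - 12))*(-39) = (141*157)*(-39) = 22137*(-39) = -863343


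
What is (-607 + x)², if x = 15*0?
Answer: 368449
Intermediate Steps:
x = 0
(-607 + x)² = (-607 + 0)² = (-607)² = 368449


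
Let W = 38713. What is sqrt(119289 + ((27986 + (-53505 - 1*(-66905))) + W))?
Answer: 2*sqrt(49847) ≈ 446.53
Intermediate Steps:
sqrt(119289 + ((27986 + (-53505 - 1*(-66905))) + W)) = sqrt(119289 + ((27986 + (-53505 - 1*(-66905))) + 38713)) = sqrt(119289 + ((27986 + (-53505 + 66905)) + 38713)) = sqrt(119289 + ((27986 + 13400) + 38713)) = sqrt(119289 + (41386 + 38713)) = sqrt(119289 + 80099) = sqrt(199388) = 2*sqrt(49847)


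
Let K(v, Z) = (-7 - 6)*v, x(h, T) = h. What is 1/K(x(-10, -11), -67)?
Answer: 1/130 ≈ 0.0076923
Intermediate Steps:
K(v, Z) = -13*v
1/K(x(-10, -11), -67) = 1/(-13*(-10)) = 1/130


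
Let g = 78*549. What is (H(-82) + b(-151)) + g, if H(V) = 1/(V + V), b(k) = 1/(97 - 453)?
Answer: 312514891/7298 ≈ 42822.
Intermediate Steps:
b(k) = -1/356 (b(k) = 1/(-356) = -1/356)
g = 42822
H(V) = 1/(2*V)
(H(-82) + b(-151)) + g = ((½)/(-82) - 1/356) + 42822 = ((½)*(-1/82) - 1/356) + 42822 = (-1/164 - 1/356) + 42822 = -65/7298 + 42822 = 312514891/7298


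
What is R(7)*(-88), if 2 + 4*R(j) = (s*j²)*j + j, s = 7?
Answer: -52932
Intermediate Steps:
R(j) = -½ + j/4 + 7*j³/4 (R(j) = -½ + ((7*j²)*j + j)/4 = -½ + (7*j³ + j)/4 = -½ + (j + 7*j³)/4 = -½ + (j/4 + 7*j³/4) = -½ + j/4 + 7*j³/4)
R(7)*(-88) = (-½ + (¼)*7 + (7/4)*7³)*(-88) = (-½ + 7/4 + (7/4)*343)*(-88) = (-½ + 7/4 + 2401/4)*(-88) = (1203/2)*(-88) = -52932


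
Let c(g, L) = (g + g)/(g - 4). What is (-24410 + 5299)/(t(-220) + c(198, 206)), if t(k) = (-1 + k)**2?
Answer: -1853767/4737775 ≈ -0.39127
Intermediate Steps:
c(g, L) = 2*g/(-4 + g) (c(g, L) = (2*g)/(-4 + g) = 2*g/(-4 + g))
(-24410 + 5299)/(t(-220) + c(198, 206)) = (-24410 + 5299)/((-1 - 220)**2 + 2*198/(-4 + 198)) = -19111/((-221)**2 + 2*198/194) = -19111/(48841 + 2*198*(1/194)) = -19111/(48841 + 198/97) = -19111/4737775/97 = -19111*97/4737775 = -1853767/4737775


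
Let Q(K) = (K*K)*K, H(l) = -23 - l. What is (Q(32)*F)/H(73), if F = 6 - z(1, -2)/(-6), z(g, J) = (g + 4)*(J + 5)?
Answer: -8704/3 ≈ -2901.3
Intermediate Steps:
z(g, J) = (4 + g)*(5 + J)
F = 17/2 (F = 6 - (20 + 4*(-2) + 5*1 - 2*1)/(-6) = 6 - (20 - 8 + 5 - 2)*(-1)/6 = 6 - 15*(-1)/6 = 6 - 1*(-5/2) = 6 + 5/2 = 17/2 ≈ 8.5000)
Q(K) = K³ (Q(K) = K²*K = K³)
(Q(32)*F)/H(73) = (32³*(17/2))/(-23 - 1*73) = (32768*(17/2))/(-23 - 73) = 278528/(-96) = 278528*(-1/96) = -8704/3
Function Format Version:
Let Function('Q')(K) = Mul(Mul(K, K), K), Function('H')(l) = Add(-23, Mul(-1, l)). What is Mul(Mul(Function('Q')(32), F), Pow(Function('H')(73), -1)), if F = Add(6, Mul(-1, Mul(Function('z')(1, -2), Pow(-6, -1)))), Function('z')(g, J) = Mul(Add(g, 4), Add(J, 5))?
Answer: Rational(-8704, 3) ≈ -2901.3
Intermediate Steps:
Function('z')(g, J) = Mul(Add(4, g), Add(5, J))
F = Rational(17, 2) (F = Add(6, Mul(-1, Mul(Add(20, Mul(4, -2), Mul(5, 1), Mul(-2, 1)), Pow(-6, -1)))) = Add(6, Mul(-1, Mul(Add(20, -8, 5, -2), Rational(-1, 6)))) = Add(6, Mul(-1, Mul(15, Rational(-1, 6)))) = Add(6, Mul(-1, Rational(-5, 2))) = Add(6, Rational(5, 2)) = Rational(17, 2) ≈ 8.5000)
Function('Q')(K) = Pow(K, 3) (Function('Q')(K) = Mul(Pow(K, 2), K) = Pow(K, 3))
Mul(Mul(Function('Q')(32), F), Pow(Function('H')(73), -1)) = Mul(Mul(Pow(32, 3), Rational(17, 2)), Pow(Add(-23, Mul(-1, 73)), -1)) = Mul(Mul(32768, Rational(17, 2)), Pow(Add(-23, -73), -1)) = Mul(278528, Pow(-96, -1)) = Mul(278528, Rational(-1, 96)) = Rational(-8704, 3)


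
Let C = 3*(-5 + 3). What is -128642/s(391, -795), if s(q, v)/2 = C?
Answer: 64321/6 ≈ 10720.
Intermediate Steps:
C = -6 (C = 3*(-2) = -6)
s(q, v) = -12 (s(q, v) = 2*(-6) = -12)
-128642/s(391, -795) = -128642/(-12) = -128642*(-1/12) = 64321/6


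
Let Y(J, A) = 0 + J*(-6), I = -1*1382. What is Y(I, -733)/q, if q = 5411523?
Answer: 2764/1803841 ≈ 0.0015323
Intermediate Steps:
I = -1382
Y(J, A) = -6*J (Y(J, A) = 0 - 6*J = -6*J)
Y(I, -733)/q = -6*(-1382)/5411523 = 8292*(1/5411523) = 2764/1803841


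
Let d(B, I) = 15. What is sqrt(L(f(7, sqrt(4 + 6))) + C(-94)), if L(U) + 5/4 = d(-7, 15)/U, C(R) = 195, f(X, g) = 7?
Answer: sqrt(38395)/14 ≈ 13.996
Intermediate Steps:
L(U) = -5/4 + 15/U
sqrt(L(f(7, sqrt(4 + 6))) + C(-94)) = sqrt((-5/4 + 15/7) + 195) = sqrt(25/28 + 195) = sqrt(5485/28) = sqrt(38395)/14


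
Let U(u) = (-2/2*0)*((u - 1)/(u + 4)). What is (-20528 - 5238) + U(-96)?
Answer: -25766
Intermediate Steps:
U(u) = 0 (U(u) = (-2*½*0)*((-1 + u)/(4 + u)) = (-1*0)*((-1 + u)/(4 + u)) = 0*((-1 + u)/(4 + u)) = 0)
(-20528 - 5238) + U(-96) = (-20528 - 5238) + 0 = -25766 + 0 = -25766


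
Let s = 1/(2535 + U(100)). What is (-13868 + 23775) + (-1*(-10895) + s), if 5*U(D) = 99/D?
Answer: 26368594898/1267599 ≈ 20802.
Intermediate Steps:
U(D) = 99/(5*D) (U(D) = (99/D)/5 = 99/(5*D))
s = 500/1267599 (s = 1/(2535 + (99/5)/100) = 1/(2535 + (99/5)*(1/100)) = 1/(2535 + 99/500) = 1/(1267599/500) = 500/1267599 ≈ 0.00039445)
(-13868 + 23775) + (-1*(-10895) + s) = (-13868 + 23775) + (-1*(-10895) + 500/1267599) = 9907 + (10895 + 500/1267599) = 9907 + 13810491605/1267599 = 26368594898/1267599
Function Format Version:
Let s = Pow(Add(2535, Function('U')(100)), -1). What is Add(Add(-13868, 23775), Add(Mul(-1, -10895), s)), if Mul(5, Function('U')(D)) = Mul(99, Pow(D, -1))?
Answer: Rational(26368594898, 1267599) ≈ 20802.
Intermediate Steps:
Function('U')(D) = Mul(Rational(99, 5), Pow(D, -1)) (Function('U')(D) = Mul(Rational(1, 5), Mul(99, Pow(D, -1))) = Mul(Rational(99, 5), Pow(D, -1)))
s = Rational(500, 1267599) (s = Pow(Add(2535, Mul(Rational(99, 5), Pow(100, -1))), -1) = Pow(Add(2535, Mul(Rational(99, 5), Rational(1, 100))), -1) = Pow(Add(2535, Rational(99, 500)), -1) = Pow(Rational(1267599, 500), -1) = Rational(500, 1267599) ≈ 0.00039445)
Add(Add(-13868, 23775), Add(Mul(-1, -10895), s)) = Add(Add(-13868, 23775), Add(Mul(-1, -10895), Rational(500, 1267599))) = Add(9907, Add(10895, Rational(500, 1267599))) = Add(9907, Rational(13810491605, 1267599)) = Rational(26368594898, 1267599)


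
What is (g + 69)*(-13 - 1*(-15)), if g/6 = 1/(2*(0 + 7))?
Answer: 972/7 ≈ 138.86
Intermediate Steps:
g = 3/7 (g = 6/((2*(0 + 7))) = 6/((2*7)) = 6/14 = 6*(1/14) = 3/7 ≈ 0.42857)
(g + 69)*(-13 - 1*(-15)) = (3/7 + 69)*(-13 - 1*(-15)) = 486*(-13 + 15)/7 = (486/7)*2 = 972/7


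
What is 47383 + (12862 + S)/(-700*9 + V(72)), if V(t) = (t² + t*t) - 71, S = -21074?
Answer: 189381639/3997 ≈ 47381.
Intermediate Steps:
V(t) = -71 + 2*t² (V(t) = (t² + t²) - 71 = 2*t² - 71 = -71 + 2*t²)
47383 + (12862 + S)/(-700*9 + V(72)) = 47383 + (12862 - 21074)/(-700*9 + (-71 + 2*72²)) = 47383 - 8212/(-6300 + (-71 + 2*5184)) = 47383 - 8212/(-6300 + (-71 + 10368)) = 47383 - 8212/(-6300 + 10297) = 47383 - 8212/3997 = 189381639/3997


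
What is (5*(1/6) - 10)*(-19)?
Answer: 1045/6 ≈ 174.17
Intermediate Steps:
(5*(1/6) - 10)*(-19) = (5/6 - 10)*(-19) = -55/6*(-19) = 1045/6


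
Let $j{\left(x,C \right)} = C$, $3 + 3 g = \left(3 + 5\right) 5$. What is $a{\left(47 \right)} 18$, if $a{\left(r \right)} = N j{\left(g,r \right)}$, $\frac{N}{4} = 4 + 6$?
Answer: $33840$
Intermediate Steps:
$g = \frac{37}{3}$ ($g = -1 + \frac{\left(3 + 5\right) 5}{3} = -1 + \frac{8 \cdot 5}{3} = -1 + \frac{1}{3} \cdot 40 = -1 + \frac{40}{3} = \frac{37}{3} \approx 12.333$)
$N = 40$ ($N = 4 \left(4 + 6\right) = 4 \cdot 10 = 40$)
$a{\left(r \right)} = 40 r$
$a{\left(47 \right)} 18 = 40 \cdot 47 \cdot 18 = 1880 \cdot 18 = 33840$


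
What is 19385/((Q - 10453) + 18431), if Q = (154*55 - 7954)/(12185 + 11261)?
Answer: 227250355/93526352 ≈ 2.4298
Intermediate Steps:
Q = 258/11723 (Q = (8470 - 7954)/23446 = 516*(1/23446) = 258/11723 ≈ 0.022008)
19385/((Q - 10453) + 18431) = 19385/((258/11723 - 10453) + 18431) = 19385/(-122540261/11723 + 18431) = 19385/(93526352/11723) = 19385*(11723/93526352) = 227250355/93526352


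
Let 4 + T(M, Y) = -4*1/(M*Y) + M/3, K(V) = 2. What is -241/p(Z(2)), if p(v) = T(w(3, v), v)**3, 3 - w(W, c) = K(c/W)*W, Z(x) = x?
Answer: 6507/2197 ≈ 2.9618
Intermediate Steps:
w(W, c) = 3 - 2*W
T(M, Y) = -4 + M/3 - 4/(M*Y) (T(M, Y) = -4 + (-4*1/(M*Y) + M/3) = -4 + (-4/(M*Y) + M*(1/3)) = -4 + (-4/(M*Y) + M/3) = -4 + (M/3 - 4/(M*Y)) = -4 + M/3 - 4/(M*Y))
p(v) = (-5 + 4/(3*v))**3 (p(v) = (-4 + (3 - 2*3)/3 - 4/((3 - 2*3)*v))**3 = (-4 + (3 - 6)/3 - 4/((3 - 6)*v))**3 = (-4 + (1/3)*(-3) - 4/(-3*v))**3 = (-4 - 1 - 4*(-1/3)/v)**3 = (-4 - 1 + 4/(3*v))**3 = (-5 + 4/(3*v))**3)
-241/p(Z(2)) = -241*(-216/(-4 + 15*2)**3) = -241*(-216/(-4 + 30)**3) = -241/((-1/27*1/8*26**3)) = -241/((-1/27*1/8*17576)) = -241/(-2197/27) = -241*(-27/2197) = 6507/2197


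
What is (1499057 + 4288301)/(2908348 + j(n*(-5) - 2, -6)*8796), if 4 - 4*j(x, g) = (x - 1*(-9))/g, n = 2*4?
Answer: 11574716/5810099 ≈ 1.9922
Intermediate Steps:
n = 8
j(x, g) = 1 - (9 + x)/(4*g) (j(x, g) = 1 - (x - 1*(-9))/(4*g) = 1 - (x + 9)/(4*g) = 1 - (9 + x)/(4*g))
(1499057 + 4288301)/(2908348 + j(n*(-5) - 2, -6)*8796) = (1499057 + 4288301)/(2908348 + ((¼)*(-9 - (8*(-5) - 2) + 4*(-6))/(-6))*8796) = 5787358/(2908348 + ((¼)*(-⅙)*(-9 - (-40 - 2) - 24))*8796) = 5787358/(2908348 + ((¼)*(-⅙)*(-9 - 1*(-42) - 24))*8796) = 5787358/(2908348 + ((¼)*(-⅙)*(-9 + 42 - 24))*8796) = 5787358/(2908348 + ((¼)*(-⅙)*9)*8796) = 5787358/(2908348 - 3/8*8796) = 5787358/(2908348 - 6597/2) = 5787358/(5810099/2) = 5787358*(2/5810099) = 11574716/5810099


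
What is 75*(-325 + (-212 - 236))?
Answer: -57975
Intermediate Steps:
75*(-325 + (-212 - 236)) = 75*(-325 - 448) = 75*(-773) = -57975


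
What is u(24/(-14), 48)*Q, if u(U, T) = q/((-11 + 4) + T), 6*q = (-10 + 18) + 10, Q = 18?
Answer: 54/41 ≈ 1.3171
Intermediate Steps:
q = 3 (q = ((-10 + 18) + 10)/6 = (8 + 10)/6 = (⅙)*18 = 3)
u(U, T) = 3/(-7 + T) (u(U, T) = 3/((-11 + 4) + T) = 3/(-7 + T))
u(24/(-14), 48)*Q = (3/(-7 + 48))*18 = (3/41)*18 = 54/41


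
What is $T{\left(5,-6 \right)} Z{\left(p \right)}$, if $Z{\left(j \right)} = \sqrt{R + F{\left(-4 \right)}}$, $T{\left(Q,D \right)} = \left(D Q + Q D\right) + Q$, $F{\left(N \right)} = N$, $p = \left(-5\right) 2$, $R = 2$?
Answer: $- 55 i \sqrt{2} \approx - 77.782 i$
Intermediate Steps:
$p = -10$
$T{\left(Q,D \right)} = Q + 2 D Q$ ($T{\left(Q,D \right)} = \left(D Q + D Q\right) + Q = 2 D Q + Q = Q + 2 D Q$)
$Z{\left(j \right)} = i \sqrt{2}$ ($Z{\left(j \right)} = \sqrt{2 - 4} = \sqrt{-2} = i \sqrt{2}$)
$T{\left(5,-6 \right)} Z{\left(p \right)} = 5 \left(1 + 2 \left(-6\right)\right) i \sqrt{2} = 5 \left(1 - 12\right) i \sqrt{2} = 5 \left(-11\right) i \sqrt{2} = - 55 i \sqrt{2}$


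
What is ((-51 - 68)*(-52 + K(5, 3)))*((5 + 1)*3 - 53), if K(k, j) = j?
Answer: -204085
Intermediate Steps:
((-51 - 68)*(-52 + K(5, 3)))*((5 + 1)*3 - 53) = ((-51 - 68)*(-52 + 3))*((5 + 1)*3 - 53) = (-119*(-49))*(6*3 - 53) = 5831*(18 - 53) = 5831*(-35) = -204085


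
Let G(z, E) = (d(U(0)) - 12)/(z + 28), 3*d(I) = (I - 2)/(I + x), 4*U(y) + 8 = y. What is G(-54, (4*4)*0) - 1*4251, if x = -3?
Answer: -828857/195 ≈ -4250.5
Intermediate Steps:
U(y) = -2 + y/4
d(I) = (-2 + I)/(3*(-3 + I)) (d(I) = ((I - 2)/(I - 3))/3 = ((-2 + I)/(-3 + I))/3 = (-2 + I)/(3*(-3 + I)))
G(z, E) = -176/(15*(28 + z)) (G(z, E) = ((-2 + (-2 + (¼)*0))/(3*(-3 + (-2 + (¼)*0))) - 12)/(z + 28) = ((-2 + (-2 + 0))/(3*(-3 + (-2 + 0))) - 12)/(28 + z) = ((-2 - 2)/(3*(-3 - 2)) - 12)/(28 + z) = ((⅓)*(-4)/(-5) - 12)/(28 + z) = ((⅓)*(-⅕)*(-4) - 12)/(28 + z) = (4/15 - 12)/(28 + z) = -176/(15*(28 + z)))
G(-54, (4*4)*0) - 1*4251 = -176/(420 + 15*(-54)) - 1*4251 = -176/(420 - 810) - 4251 = -176/(-390) - 4251 = -176*(-1/390) - 4251 = 88/195 - 4251 = -828857/195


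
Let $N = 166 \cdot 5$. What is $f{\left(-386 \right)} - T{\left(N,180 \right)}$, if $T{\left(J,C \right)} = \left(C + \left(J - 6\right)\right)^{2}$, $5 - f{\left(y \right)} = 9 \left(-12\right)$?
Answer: $-1007903$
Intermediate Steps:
$N = 830$
$f{\left(y \right)} = 113$ ($f{\left(y \right)} = 5 - 9 \left(-12\right) = 5 - -108 = 5 + 108 = 113$)
$T{\left(J,C \right)} = \left(-6 + C + J\right)^{2}$ ($T{\left(J,C \right)} = \left(C + \left(-6 + J\right)\right)^{2} = \left(-6 + C + J\right)^{2}$)
$f{\left(-386 \right)} - T{\left(N,180 \right)} = 113 - \left(-6 + 180 + 830\right)^{2} = 113 - 1004^{2} = 113 - 1008016 = -1007903$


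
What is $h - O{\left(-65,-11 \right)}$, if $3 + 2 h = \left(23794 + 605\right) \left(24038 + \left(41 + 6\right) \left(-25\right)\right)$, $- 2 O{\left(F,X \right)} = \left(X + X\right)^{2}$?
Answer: $278917409$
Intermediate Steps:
$O{\left(F,X \right)} = - 2 X^{2}$ ($O{\left(F,X \right)} = - \frac{\left(X + X\right)^{2}}{2} = - \frac{\left(2 X\right)^{2}}{2} = - \frac{4 X^{2}}{2} = - 2 X^{2}$)
$h = 278917167$ ($h = - \frac{3}{2} + \frac{\left(23794 + 605\right) \left(24038 + \left(41 + 6\right) \left(-25\right)\right)}{2} = - \frac{3}{2} + \frac{24399 \left(24038 + 47 \left(-25\right)\right)}{2} = - \frac{3}{2} + \frac{24399 \left(24038 - 1175\right)}{2} = - \frac{3}{2} + \frac{24399 \cdot 22863}{2} = - \frac{3}{2} + \frac{1}{2} \cdot 557834337 = - \frac{3}{2} + \frac{557834337}{2} = 278917167$)
$h - O{\left(-65,-11 \right)} = 278917167 - - 2 \left(-11\right)^{2} = 278917167 - \left(-2\right) 121 = 278917167 - -242 = 278917167 + 242 = 278917409$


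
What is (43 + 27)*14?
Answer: 980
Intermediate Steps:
(43 + 27)*14 = 70*14 = 980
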